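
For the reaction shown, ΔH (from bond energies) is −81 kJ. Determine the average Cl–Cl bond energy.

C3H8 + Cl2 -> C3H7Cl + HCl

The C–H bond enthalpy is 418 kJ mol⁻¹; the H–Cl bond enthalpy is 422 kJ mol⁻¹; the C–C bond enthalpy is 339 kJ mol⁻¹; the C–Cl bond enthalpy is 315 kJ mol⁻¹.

D(Cl–Cl) ≈ 238 kJ/mol

Let D be the Cl–Cl bond energy.
Σ(broken) = 2×339 + 8×418 + 1×D = 4022 + D
Σ(formed) = 2×339 + 1×315 + 7×418 + 1×422 = 4341
ΔH = Σ(broken) − Σ(formed) = (4022 + D) − (4341) = −319 + D
Setting this equal to −81 kJ gives D = 238 kJ/mol.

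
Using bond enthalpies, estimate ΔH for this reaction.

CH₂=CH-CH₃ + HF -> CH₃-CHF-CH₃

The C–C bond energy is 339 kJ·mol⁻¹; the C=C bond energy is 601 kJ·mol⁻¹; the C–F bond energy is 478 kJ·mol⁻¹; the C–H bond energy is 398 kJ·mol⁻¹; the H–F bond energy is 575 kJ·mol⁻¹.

ΔH ≈ −39 kJ

Bonds broken (reactants):
  C–C: 1 × 339 = 339
  C–H: 6 × 398 = 2388
  C=C: 1 × 601 = 601
  H–F: 1 × 575 = 575
  Σ(broken) = 3903 kJ
Bonds formed (products):
  C–C: 2 × 339 = 678
  C–F: 1 × 478 = 478
  C–H: 7 × 398 = 2786
  Σ(formed) = 3942 kJ
ΔH = Σ(broken) − Σ(formed) = 3903 − 3942 = −39 kJ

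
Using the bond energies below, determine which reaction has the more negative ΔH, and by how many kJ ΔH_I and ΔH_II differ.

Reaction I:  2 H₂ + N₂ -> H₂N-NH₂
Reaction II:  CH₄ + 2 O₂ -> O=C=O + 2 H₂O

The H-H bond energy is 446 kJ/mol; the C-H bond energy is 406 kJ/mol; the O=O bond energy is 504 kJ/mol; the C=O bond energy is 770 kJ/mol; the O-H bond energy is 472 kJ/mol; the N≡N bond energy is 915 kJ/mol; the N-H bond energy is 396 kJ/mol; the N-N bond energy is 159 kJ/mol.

Reaction II, by 860 kJ

Reaction I:
  Bonds broken (reactants):
    H-H: 2 × 446 = 892
    N≡N: 1 × 915 = 915
    Σ(broken) = 1807 kJ
  Bonds formed (products):
    N-H: 4 × 396 = 1584
    N-N: 1 × 159 = 159
    Σ(formed) = 1743 kJ
  ΔH_I = 1807 − 1743 = +64 kJ
Reaction II:
  Bonds broken (reactants):
    C-H: 4 × 406 = 1624
    O=O: 2 × 504 = 1008
    Σ(broken) = 2632 kJ
  Bonds formed (products):
    C=O: 2 × 770 = 1540
    O-H: 4 × 472 = 1888
    Σ(formed) = 3428 kJ
  ΔH_II = 2632 − 3428 = −796 kJ
ΔH_I − ΔH_II = +860 kJ, so reaction II has the more negative ΔH; |ΔH_I − ΔH_II| = 860 kJ.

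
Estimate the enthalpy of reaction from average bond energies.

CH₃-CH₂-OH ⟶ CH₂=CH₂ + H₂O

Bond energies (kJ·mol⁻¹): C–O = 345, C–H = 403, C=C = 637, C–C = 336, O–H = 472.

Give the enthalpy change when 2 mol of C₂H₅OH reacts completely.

Bonds broken (reactants):
  C–C: 1 × 336 = 336
  C–H: 5 × 403 = 2015
  C–O: 1 × 345 = 345
  O–H: 1 × 472 = 472
  Σ(broken) = 3168 kJ
Bonds formed (products):
  C–H: 4 × 403 = 1612
  C=C: 1 × 637 = 637
  O–H: 2 × 472 = 944
  Σ(formed) = 3193 kJ
ΔH = Σ(broken) − Σ(formed) = 3168 − 3193 = −25 kJ
For 2× the reaction as written: 2 × (−25) = −50 kJ

ΔH = −50 kJ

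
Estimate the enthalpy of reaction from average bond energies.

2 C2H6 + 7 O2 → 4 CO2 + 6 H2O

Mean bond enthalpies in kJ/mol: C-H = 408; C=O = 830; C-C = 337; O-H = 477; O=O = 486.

ΔH ≈ −3392 kJ

Bonds broken (reactants):
  C-C: 2 × 337 = 674
  C-H: 12 × 408 = 4896
  O=O: 7 × 486 = 3402
  Σ(broken) = 8972 kJ
Bonds formed (products):
  C=O: 8 × 830 = 6640
  O-H: 12 × 477 = 5724
  Σ(formed) = 12364 kJ
ΔH = Σ(broken) − Σ(formed) = 8972 − 12364 = −3392 kJ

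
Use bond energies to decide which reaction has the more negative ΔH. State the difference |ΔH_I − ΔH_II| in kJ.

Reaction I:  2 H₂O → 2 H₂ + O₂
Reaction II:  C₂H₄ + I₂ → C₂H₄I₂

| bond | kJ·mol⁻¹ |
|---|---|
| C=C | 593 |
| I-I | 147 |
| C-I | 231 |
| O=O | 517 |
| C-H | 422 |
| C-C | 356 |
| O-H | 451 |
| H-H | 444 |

Reaction I:
  Bonds broken (reactants):
    O-H: 4 × 451 = 1804
    Σ(broken) = 1804 kJ
  Bonds formed (products):
    H-H: 2 × 444 = 888
    O=O: 1 × 517 = 517
    Σ(formed) = 1405 kJ
  ΔH_I = 1804 − 1405 = +399 kJ
Reaction II:
  Bonds broken (reactants):
    C-H: 4 × 422 = 1688
    C=C: 1 × 593 = 593
    I-I: 1 × 147 = 147
    Σ(broken) = 2428 kJ
  Bonds formed (products):
    C-C: 1 × 356 = 356
    C-H: 4 × 422 = 1688
    C-I: 2 × 231 = 462
    Σ(formed) = 2506 kJ
  ΔH_II = 2428 − 2506 = −78 kJ
ΔH_I − ΔH_II = +477 kJ, so reaction II has the more negative ΔH; |ΔH_I − ΔH_II| = 477 kJ.

Reaction II, by 477 kJ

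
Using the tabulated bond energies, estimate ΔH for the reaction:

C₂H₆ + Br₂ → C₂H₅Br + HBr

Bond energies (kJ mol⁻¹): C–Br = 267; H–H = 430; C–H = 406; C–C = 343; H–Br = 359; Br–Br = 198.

ΔH ≈ −22 kJ

Bonds broken (reactants):
  Br–Br: 1 × 198 = 198
  C–C: 1 × 343 = 343
  C–H: 6 × 406 = 2436
  Σ(broken) = 2977 kJ
Bonds formed (products):
  C–Br: 1 × 267 = 267
  C–C: 1 × 343 = 343
  C–H: 5 × 406 = 2030
  H–Br: 1 × 359 = 359
  Σ(formed) = 2999 kJ
ΔH = Σ(broken) − Σ(formed) = 2977 − 2999 = −22 kJ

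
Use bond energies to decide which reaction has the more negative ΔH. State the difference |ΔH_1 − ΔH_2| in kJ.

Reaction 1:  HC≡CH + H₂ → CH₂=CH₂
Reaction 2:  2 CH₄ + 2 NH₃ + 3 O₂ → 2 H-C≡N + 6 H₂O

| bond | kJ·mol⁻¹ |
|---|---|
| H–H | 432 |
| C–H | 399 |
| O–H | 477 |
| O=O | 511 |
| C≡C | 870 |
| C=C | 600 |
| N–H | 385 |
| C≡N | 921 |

Reaction 2, by 1233 kJ

Reaction 1:
  Bonds broken (reactants):
    C≡C: 1 × 870 = 870
    C–H: 2 × 399 = 798
    H–H: 1 × 432 = 432
    Σ(broken) = 2100 kJ
  Bonds formed (products):
    C–H: 4 × 399 = 1596
    C=C: 1 × 600 = 600
    Σ(formed) = 2196 kJ
  ΔH_1 = 2100 − 2196 = −96 kJ
Reaction 2:
  Bonds broken (reactants):
    C–H: 8 × 399 = 3192
    N–H: 6 × 385 = 2310
    O=O: 3 × 511 = 1533
    Σ(broken) = 7035 kJ
  Bonds formed (products):
    C≡N: 2 × 921 = 1842
    C–H: 2 × 399 = 798
    O–H: 12 × 477 = 5724
    Σ(formed) = 8364 kJ
  ΔH_2 = 7035 − 8364 = −1329 kJ
ΔH_1 − ΔH_2 = +1233 kJ, so reaction 2 has the more negative ΔH; |ΔH_1 − ΔH_2| = 1233 kJ.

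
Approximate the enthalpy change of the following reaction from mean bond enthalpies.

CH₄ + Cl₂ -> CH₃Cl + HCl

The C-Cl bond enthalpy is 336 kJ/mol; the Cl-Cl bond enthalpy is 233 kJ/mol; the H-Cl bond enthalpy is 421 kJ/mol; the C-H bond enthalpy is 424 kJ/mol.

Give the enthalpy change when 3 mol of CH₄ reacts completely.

Bonds broken (reactants):
  C-H: 4 × 424 = 1696
  Cl-Cl: 1 × 233 = 233
  Σ(broken) = 1929 kJ
Bonds formed (products):
  C-Cl: 1 × 336 = 336
  C-H: 3 × 424 = 1272
  H-Cl: 1 × 421 = 421
  Σ(formed) = 2029 kJ
ΔH = Σ(broken) − Σ(formed) = 1929 − 2029 = −100 kJ
For 3× the reaction as written: 3 × (−100) = −300 kJ

ΔH = −300 kJ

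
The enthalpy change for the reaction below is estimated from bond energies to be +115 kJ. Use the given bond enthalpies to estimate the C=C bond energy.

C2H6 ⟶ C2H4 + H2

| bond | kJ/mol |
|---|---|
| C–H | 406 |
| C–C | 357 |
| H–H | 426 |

D(C=C) ≈ 628 kJ/mol

Let D be the C=C bond energy.
Σ(broken) = 1×357 + 6×406 = 2793
Σ(formed) = 4×406 + 1×D + 1×426 = 2050 + D
ΔH = Σ(broken) − Σ(formed) = (2793) − (2050 + D) = +743 − D
Setting this equal to +115 kJ gives D = 628 kJ/mol.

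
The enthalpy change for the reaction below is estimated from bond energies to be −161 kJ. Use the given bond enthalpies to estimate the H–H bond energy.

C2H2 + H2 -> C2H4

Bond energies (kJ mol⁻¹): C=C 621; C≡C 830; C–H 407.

Let D be the H–H bond energy.
Σ(broken) = 1×830 + 2×407 + 1×D = 1644 + D
Σ(formed) = 4×407 + 1×621 = 2249
ΔH = Σ(broken) − Σ(formed) = (1644 + D) − (2249) = −605 + D
Setting this equal to −161 kJ gives D = 444 kJ/mol.

D(H–H) ≈ 444 kJ/mol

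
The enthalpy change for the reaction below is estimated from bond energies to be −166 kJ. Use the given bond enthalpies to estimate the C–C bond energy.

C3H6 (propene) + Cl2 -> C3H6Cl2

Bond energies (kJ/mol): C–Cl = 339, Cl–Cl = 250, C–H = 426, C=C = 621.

D(C–C) ≈ 359 kJ/mol

Let D be the C–C bond energy.
Σ(broken) = 1×D + 6×426 + 1×621 + 1×250 = 3427 + D
Σ(formed) = 2×D + 2×339 + 6×426 = 3234 + 2D
ΔH = Σ(broken) − Σ(formed) = (3427 + D) − (3234 + 2D) = +193 − D
Setting this equal to −166 kJ gives D = 359 kJ/mol.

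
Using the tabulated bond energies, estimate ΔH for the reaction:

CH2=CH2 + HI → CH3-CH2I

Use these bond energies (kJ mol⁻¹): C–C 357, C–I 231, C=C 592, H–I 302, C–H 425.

Bonds broken (reactants):
  C–H: 4 × 425 = 1700
  C=C: 1 × 592 = 592
  H–I: 1 × 302 = 302
  Σ(broken) = 2594 kJ
Bonds formed (products):
  C–C: 1 × 357 = 357
  C–H: 5 × 425 = 2125
  C–I: 1 × 231 = 231
  Σ(formed) = 2713 kJ
ΔH = Σ(broken) − Σ(formed) = 2594 − 2713 = −119 kJ

ΔH ≈ −119 kJ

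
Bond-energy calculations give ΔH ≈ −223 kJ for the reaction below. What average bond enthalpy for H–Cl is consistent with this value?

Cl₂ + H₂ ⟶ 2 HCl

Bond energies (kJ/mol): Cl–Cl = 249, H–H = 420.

D(H–Cl) ≈ 446 kJ/mol

Let D be the H–Cl bond energy.
Σ(broken) = 1×249 + 1×420 = 669
Σ(formed) = 2×D = 2D
ΔH = Σ(broken) − Σ(formed) = (669) − (2D) = +669 − 2D
Setting this equal to −223 kJ gives 2D = 892, so D = 446 kJ/mol.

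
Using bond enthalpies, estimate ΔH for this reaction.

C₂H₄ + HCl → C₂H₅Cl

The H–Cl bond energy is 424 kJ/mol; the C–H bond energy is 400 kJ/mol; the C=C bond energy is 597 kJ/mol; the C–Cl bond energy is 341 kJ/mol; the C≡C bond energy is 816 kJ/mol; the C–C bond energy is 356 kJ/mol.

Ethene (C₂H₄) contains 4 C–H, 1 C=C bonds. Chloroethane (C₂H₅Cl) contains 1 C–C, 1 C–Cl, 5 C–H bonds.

ΔH ≈ −76 kJ

Bonds broken (reactants):
  C–H: 4 × 400 = 1600
  C=C: 1 × 597 = 597
  H–Cl: 1 × 424 = 424
  Σ(broken) = 2621 kJ
Bonds formed (products):
  C–C: 1 × 356 = 356
  C–Cl: 1 × 341 = 341
  C–H: 5 × 400 = 2000
  Σ(formed) = 2697 kJ
ΔH = Σ(broken) − Σ(formed) = 2621 − 2697 = −76 kJ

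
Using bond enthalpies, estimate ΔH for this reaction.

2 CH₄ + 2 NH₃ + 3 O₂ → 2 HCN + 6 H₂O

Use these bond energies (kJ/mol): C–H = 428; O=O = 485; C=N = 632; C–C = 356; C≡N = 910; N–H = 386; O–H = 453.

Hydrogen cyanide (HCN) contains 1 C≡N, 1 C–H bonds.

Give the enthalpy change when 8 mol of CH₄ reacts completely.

Bonds broken (reactants):
  C–H: 8 × 428 = 3424
  N–H: 6 × 386 = 2316
  O=O: 3 × 485 = 1455
  Σ(broken) = 7195 kJ
Bonds formed (products):
  C≡N: 2 × 910 = 1820
  C–H: 2 × 428 = 856
  O–H: 12 × 453 = 5436
  Σ(formed) = 8112 kJ
ΔH = Σ(broken) − Σ(formed) = 7195 − 8112 = −917 kJ
For 4× the reaction as written: 4 × (−917) = −3668 kJ

ΔH = −3668 kJ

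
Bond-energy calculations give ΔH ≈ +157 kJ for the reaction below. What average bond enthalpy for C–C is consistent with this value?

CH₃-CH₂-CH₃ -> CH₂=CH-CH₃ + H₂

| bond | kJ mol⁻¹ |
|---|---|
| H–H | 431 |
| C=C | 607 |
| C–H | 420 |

Let D be the C–C bond energy.
Σ(broken) = 2×D + 8×420 = 3360 + 2D
Σ(formed) = 1×D + 6×420 + 1×607 + 1×431 = 3558 + D
ΔH = Σ(broken) − Σ(formed) = (3360 + 2D) − (3558 + D) = −198 + D
Setting this equal to +157 kJ gives D = 355 kJ/mol.

D(C–C) ≈ 355 kJ/mol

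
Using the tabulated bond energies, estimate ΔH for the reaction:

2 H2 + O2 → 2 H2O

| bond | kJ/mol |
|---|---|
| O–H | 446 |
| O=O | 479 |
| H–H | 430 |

ΔH ≈ −445 kJ

Bonds broken (reactants):
  H–H: 2 × 430 = 860
  O=O: 1 × 479 = 479
  Σ(broken) = 1339 kJ
Bonds formed (products):
  O–H: 4 × 446 = 1784
  Σ(formed) = 1784 kJ
ΔH = Σ(broken) − Σ(formed) = 1339 − 1784 = −445 kJ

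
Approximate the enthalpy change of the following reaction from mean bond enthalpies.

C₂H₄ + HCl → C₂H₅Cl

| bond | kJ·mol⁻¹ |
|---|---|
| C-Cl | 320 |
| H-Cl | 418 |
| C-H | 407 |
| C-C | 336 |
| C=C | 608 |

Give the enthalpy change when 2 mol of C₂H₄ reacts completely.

Bonds broken (reactants):
  C-H: 4 × 407 = 1628
  C=C: 1 × 608 = 608
  H-Cl: 1 × 418 = 418
  Σ(broken) = 2654 kJ
Bonds formed (products):
  C-C: 1 × 336 = 336
  C-Cl: 1 × 320 = 320
  C-H: 5 × 407 = 2035
  Σ(formed) = 2691 kJ
ΔH = Σ(broken) − Σ(formed) = 2654 − 2691 = −37 kJ
For 2× the reaction as written: 2 × (−37) = −74 kJ

ΔH = −74 kJ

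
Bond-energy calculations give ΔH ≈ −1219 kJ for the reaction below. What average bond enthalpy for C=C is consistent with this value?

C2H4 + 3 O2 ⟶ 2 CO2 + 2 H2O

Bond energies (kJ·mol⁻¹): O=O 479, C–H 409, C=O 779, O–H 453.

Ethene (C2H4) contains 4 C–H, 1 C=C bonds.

D(C=C) ≈ 636 kJ/mol

Let D be the C=C bond energy.
Σ(broken) = 4×409 + 1×D + 3×479 = 3073 + D
Σ(formed) = 4×779 + 4×453 = 4928
ΔH = Σ(broken) − Σ(formed) = (3073 + D) − (4928) = −1855 + D
Setting this equal to −1219 kJ gives D = 636 kJ/mol.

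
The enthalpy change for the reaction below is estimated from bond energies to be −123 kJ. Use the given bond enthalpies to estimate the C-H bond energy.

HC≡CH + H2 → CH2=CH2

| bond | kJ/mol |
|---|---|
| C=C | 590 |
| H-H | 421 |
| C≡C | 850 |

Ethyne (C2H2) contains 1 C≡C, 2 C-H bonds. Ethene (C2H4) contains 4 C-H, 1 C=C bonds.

D(C-H) ≈ 402 kJ/mol

Let D be the C-H bond energy.
Σ(broken) = 1×850 + 2×D + 1×421 = 1271 + 2D
Σ(formed) = 4×D + 1×590 = 590 + 4D
ΔH = Σ(broken) − Σ(formed) = (1271 + 2D) − (590 + 4D) = +681 − 2D
Setting this equal to −123 kJ gives 2D = 804, so D = 402 kJ/mol.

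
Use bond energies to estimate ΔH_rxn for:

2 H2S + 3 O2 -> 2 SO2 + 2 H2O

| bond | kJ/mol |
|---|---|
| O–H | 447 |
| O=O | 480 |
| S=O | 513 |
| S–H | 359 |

ΔH ≈ −964 kJ

Bonds broken (reactants):
  O=O: 3 × 480 = 1440
  S–H: 4 × 359 = 1436
  Σ(broken) = 2876 kJ
Bonds formed (products):
  O–H: 4 × 447 = 1788
  S=O: 4 × 513 = 2052
  Σ(formed) = 3840 kJ
ΔH = Σ(broken) − Σ(formed) = 2876 − 3840 = −964 kJ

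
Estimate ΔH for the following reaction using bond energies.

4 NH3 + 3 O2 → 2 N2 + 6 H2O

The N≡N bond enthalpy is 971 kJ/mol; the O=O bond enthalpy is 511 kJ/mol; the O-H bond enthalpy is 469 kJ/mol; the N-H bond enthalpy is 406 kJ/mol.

Bonds broken (reactants):
  N-H: 12 × 406 = 4872
  O=O: 3 × 511 = 1533
  Σ(broken) = 6405 kJ
Bonds formed (products):
  N≡N: 2 × 971 = 1942
  O-H: 12 × 469 = 5628
  Σ(formed) = 7570 kJ
ΔH = Σ(broken) − Σ(formed) = 6405 − 7570 = −1165 kJ

ΔH ≈ −1165 kJ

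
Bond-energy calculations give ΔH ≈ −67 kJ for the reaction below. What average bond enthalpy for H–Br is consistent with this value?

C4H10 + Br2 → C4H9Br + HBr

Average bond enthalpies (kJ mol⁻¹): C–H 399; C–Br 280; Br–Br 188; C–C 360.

D(H–Br) ≈ 374 kJ/mol

Let D be the H–Br bond energy.
Σ(broken) = 1×188 + 3×360 + 10×399 = 5258
Σ(formed) = 1×280 + 3×360 + 9×399 + 1×D = 4951 + D
ΔH = Σ(broken) − Σ(formed) = (5258) − (4951 + D) = +307 − D
Setting this equal to −67 kJ gives D = 374 kJ/mol.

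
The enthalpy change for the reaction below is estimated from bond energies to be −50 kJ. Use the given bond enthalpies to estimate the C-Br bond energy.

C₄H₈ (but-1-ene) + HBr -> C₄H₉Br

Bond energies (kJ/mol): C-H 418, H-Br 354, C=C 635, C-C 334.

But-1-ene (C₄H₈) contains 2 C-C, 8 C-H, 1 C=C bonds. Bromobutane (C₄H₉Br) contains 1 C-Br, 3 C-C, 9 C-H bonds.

Let D be the C-Br bond energy.
Σ(broken) = 2×334 + 8×418 + 1×635 + 1×354 = 5001
Σ(formed) = 1×D + 3×334 + 9×418 = 4764 + D
ΔH = Σ(broken) − Σ(formed) = (5001) − (4764 + D) = +237 − D
Setting this equal to −50 kJ gives D = 287 kJ/mol.

D(C-Br) ≈ 287 kJ/mol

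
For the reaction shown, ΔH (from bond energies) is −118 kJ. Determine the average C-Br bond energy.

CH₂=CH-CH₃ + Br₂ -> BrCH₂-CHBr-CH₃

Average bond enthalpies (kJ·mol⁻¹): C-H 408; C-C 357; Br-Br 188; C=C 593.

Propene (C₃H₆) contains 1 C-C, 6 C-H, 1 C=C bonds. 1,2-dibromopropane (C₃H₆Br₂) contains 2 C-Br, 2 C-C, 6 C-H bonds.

D(C-Br) ≈ 271 kJ/mol

Let D be the C-Br bond energy.
Σ(broken) = 1×188 + 1×357 + 6×408 + 1×593 = 3586
Σ(formed) = 2×D + 2×357 + 6×408 = 3162 + 2D
ΔH = Σ(broken) − Σ(formed) = (3586) − (3162 + 2D) = +424 − 2D
Setting this equal to −118 kJ gives 2D = 542, so D = 271 kJ/mol.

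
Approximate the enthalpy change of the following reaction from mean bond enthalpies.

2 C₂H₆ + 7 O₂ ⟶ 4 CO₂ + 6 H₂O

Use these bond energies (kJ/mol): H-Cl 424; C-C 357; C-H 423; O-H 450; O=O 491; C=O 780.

ΔH ≈ −2413 kJ

Bonds broken (reactants):
  C-C: 2 × 357 = 714
  C-H: 12 × 423 = 5076
  O=O: 7 × 491 = 3437
  Σ(broken) = 9227 kJ
Bonds formed (products):
  C=O: 8 × 780 = 6240
  O-H: 12 × 450 = 5400
  Σ(formed) = 11640 kJ
ΔH = Σ(broken) − Σ(formed) = 9227 − 11640 = −2413 kJ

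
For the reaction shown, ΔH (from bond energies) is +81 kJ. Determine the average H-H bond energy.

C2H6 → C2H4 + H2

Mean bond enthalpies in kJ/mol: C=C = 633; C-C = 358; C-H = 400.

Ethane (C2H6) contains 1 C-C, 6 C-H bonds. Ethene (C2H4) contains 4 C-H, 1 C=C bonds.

D(H-H) ≈ 444 kJ/mol

Let D be the H-H bond energy.
Σ(broken) = 1×358 + 6×400 = 2758
Σ(formed) = 4×400 + 1×633 + 1×D = 2233 + D
ΔH = Σ(broken) − Σ(formed) = (2758) − (2233 + D) = +525 − D
Setting this equal to +81 kJ gives D = 444 kJ/mol.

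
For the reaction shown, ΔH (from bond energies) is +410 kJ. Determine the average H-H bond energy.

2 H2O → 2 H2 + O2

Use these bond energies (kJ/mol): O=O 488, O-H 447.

D(H-H) ≈ 445 kJ/mol

Let D be the H-H bond energy.
Σ(broken) = 4×447 = 1788
Σ(formed) = 2×D + 1×488 = 488 + 2D
ΔH = Σ(broken) − Σ(formed) = (1788) − (488 + 2D) = +1300 − 2D
Setting this equal to +410 kJ gives 2D = 890, so D = 445 kJ/mol.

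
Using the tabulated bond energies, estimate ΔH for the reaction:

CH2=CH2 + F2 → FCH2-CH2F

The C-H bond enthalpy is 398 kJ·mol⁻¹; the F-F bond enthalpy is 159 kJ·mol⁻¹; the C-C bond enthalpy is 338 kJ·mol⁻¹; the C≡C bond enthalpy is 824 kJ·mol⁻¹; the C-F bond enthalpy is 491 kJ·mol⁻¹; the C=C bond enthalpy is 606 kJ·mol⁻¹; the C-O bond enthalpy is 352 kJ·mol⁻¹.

Bonds broken (reactants):
  C-H: 4 × 398 = 1592
  C=C: 1 × 606 = 606
  F-F: 1 × 159 = 159
  Σ(broken) = 2357 kJ
Bonds formed (products):
  C-C: 1 × 338 = 338
  C-F: 2 × 491 = 982
  C-H: 4 × 398 = 1592
  Σ(formed) = 2912 kJ
ΔH = Σ(broken) − Σ(formed) = 2357 − 2912 = −555 kJ

ΔH ≈ −555 kJ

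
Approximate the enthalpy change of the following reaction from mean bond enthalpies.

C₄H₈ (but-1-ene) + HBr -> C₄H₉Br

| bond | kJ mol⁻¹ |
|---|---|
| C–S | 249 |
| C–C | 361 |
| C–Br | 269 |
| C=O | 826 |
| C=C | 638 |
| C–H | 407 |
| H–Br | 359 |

ΔH ≈ −40 kJ

Bonds broken (reactants):
  C–C: 2 × 361 = 722
  C–H: 8 × 407 = 3256
  C=C: 1 × 638 = 638
  H–Br: 1 × 359 = 359
  Σ(broken) = 4975 kJ
Bonds formed (products):
  C–Br: 1 × 269 = 269
  C–C: 3 × 361 = 1083
  C–H: 9 × 407 = 3663
  Σ(formed) = 5015 kJ
ΔH = Σ(broken) − Σ(formed) = 4975 − 5015 = −40 kJ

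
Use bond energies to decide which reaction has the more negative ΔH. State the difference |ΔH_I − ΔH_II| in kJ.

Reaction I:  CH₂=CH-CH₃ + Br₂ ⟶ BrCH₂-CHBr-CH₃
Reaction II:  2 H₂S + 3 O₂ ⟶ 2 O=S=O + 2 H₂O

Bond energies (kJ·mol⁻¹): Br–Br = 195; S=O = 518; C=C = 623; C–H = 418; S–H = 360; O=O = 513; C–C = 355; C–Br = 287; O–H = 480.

Reaction I:
  Bonds broken (reactants):
    Br–Br: 1 × 195 = 195
    C–C: 1 × 355 = 355
    C–H: 6 × 418 = 2508
    C=C: 1 × 623 = 623
    Σ(broken) = 3681 kJ
  Bonds formed (products):
    C–Br: 2 × 287 = 574
    C–C: 2 × 355 = 710
    C–H: 6 × 418 = 2508
    Σ(formed) = 3792 kJ
  ΔH_I = 3681 − 3792 = −111 kJ
Reaction II:
  Bonds broken (reactants):
    O=O: 3 × 513 = 1539
    S–H: 4 × 360 = 1440
    Σ(broken) = 2979 kJ
  Bonds formed (products):
    O–H: 4 × 480 = 1920
    S=O: 4 × 518 = 2072
    Σ(formed) = 3992 kJ
  ΔH_II = 2979 − 3992 = −1013 kJ
ΔH_I − ΔH_II = +902 kJ, so reaction II has the more negative ΔH; |ΔH_I − ΔH_II| = 902 kJ.

Reaction II, by 902 kJ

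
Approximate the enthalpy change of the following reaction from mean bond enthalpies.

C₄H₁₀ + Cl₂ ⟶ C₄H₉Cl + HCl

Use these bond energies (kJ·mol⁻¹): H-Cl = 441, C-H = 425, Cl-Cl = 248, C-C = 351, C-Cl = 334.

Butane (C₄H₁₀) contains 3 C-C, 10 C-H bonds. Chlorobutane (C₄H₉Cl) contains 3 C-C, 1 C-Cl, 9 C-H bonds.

Bonds broken (reactants):
  C-C: 3 × 351 = 1053
  C-H: 10 × 425 = 4250
  Cl-Cl: 1 × 248 = 248
  Σ(broken) = 5551 kJ
Bonds formed (products):
  C-C: 3 × 351 = 1053
  C-Cl: 1 × 334 = 334
  C-H: 9 × 425 = 3825
  H-Cl: 1 × 441 = 441
  Σ(formed) = 5653 kJ
ΔH = Σ(broken) − Σ(formed) = 5551 − 5653 = −102 kJ

ΔH ≈ −102 kJ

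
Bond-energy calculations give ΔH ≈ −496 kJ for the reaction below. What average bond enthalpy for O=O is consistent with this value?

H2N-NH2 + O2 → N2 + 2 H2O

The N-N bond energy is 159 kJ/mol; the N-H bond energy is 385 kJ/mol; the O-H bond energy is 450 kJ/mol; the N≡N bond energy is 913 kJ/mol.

D(O=O) ≈ 518 kJ/mol

Let D be the O=O bond energy.
Σ(broken) = 4×385 + 1×159 + 1×D = 1699 + D
Σ(formed) = 1×913 + 4×450 = 2713
ΔH = Σ(broken) − Σ(formed) = (1699 + D) − (2713) = −1014 + D
Setting this equal to −496 kJ gives D = 518 kJ/mol.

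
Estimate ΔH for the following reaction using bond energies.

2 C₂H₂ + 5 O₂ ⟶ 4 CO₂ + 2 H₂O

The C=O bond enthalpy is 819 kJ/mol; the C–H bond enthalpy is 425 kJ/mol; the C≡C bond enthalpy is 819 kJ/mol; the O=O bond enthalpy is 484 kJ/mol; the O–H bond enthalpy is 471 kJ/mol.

Bonds broken (reactants):
  C≡C: 2 × 819 = 1638
  C–H: 4 × 425 = 1700
  O=O: 5 × 484 = 2420
  Σ(broken) = 5758 kJ
Bonds formed (products):
  C=O: 8 × 819 = 6552
  O–H: 4 × 471 = 1884
  Σ(formed) = 8436 kJ
ΔH = Σ(broken) − Σ(formed) = 5758 − 8436 = −2678 kJ

ΔH ≈ −2678 kJ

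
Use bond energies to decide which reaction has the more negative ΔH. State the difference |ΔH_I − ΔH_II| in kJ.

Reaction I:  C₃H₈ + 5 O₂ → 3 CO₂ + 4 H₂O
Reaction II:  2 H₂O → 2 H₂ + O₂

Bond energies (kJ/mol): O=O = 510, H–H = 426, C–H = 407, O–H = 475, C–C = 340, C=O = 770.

Reaction I:
  Bonds broken (reactants):
    C–C: 2 × 340 = 680
    C–H: 8 × 407 = 3256
    O=O: 5 × 510 = 2550
    Σ(broken) = 6486 kJ
  Bonds formed (products):
    C=O: 6 × 770 = 4620
    O–H: 8 × 475 = 3800
    Σ(formed) = 8420 kJ
  ΔH_I = 6486 − 8420 = −1934 kJ
Reaction II:
  Bonds broken (reactants):
    O–H: 4 × 475 = 1900
    Σ(broken) = 1900 kJ
  Bonds formed (products):
    H–H: 2 × 426 = 852
    O=O: 1 × 510 = 510
    Σ(formed) = 1362 kJ
  ΔH_II = 1900 − 1362 = +538 kJ
ΔH_I − ΔH_II = −2472 kJ, so reaction I has the more negative ΔH; |ΔH_I − ΔH_II| = 2472 kJ.

Reaction I, by 2472 kJ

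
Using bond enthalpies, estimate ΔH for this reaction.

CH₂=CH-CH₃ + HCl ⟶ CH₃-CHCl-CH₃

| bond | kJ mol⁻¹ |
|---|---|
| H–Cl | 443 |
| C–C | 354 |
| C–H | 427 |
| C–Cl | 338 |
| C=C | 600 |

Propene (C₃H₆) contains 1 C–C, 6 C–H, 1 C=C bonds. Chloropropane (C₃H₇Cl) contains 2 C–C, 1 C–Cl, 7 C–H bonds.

Bonds broken (reactants):
  C–C: 1 × 354 = 354
  C–H: 6 × 427 = 2562
  C=C: 1 × 600 = 600
  H–Cl: 1 × 443 = 443
  Σ(broken) = 3959 kJ
Bonds formed (products):
  C–C: 2 × 354 = 708
  C–Cl: 1 × 338 = 338
  C–H: 7 × 427 = 2989
  Σ(formed) = 4035 kJ
ΔH = Σ(broken) − Σ(formed) = 3959 − 4035 = −76 kJ

ΔH ≈ −76 kJ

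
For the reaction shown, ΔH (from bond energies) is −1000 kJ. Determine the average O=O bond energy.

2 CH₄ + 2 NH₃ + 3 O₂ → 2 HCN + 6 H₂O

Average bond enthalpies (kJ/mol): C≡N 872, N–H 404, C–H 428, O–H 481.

Let D be the O=O bond energy.
Σ(broken) = 8×428 + 6×404 + 3×D = 5848 + 3D
Σ(formed) = 2×872 + 2×428 + 12×481 = 8372
ΔH = Σ(broken) − Σ(formed) = (5848 + 3D) − (8372) = −2524 + 3D
Setting this equal to −1000 kJ gives 3D = 1524, so D = 508 kJ/mol.

D(O=O) ≈ 508 kJ/mol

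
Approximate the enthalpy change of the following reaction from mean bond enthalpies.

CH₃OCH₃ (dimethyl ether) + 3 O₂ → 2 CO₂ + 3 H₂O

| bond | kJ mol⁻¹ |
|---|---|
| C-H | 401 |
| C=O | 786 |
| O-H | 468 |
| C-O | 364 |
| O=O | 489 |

Bonds broken (reactants):
  C-H: 6 × 401 = 2406
  C-O: 2 × 364 = 728
  O=O: 3 × 489 = 1467
  Σ(broken) = 4601 kJ
Bonds formed (products):
  C=O: 4 × 786 = 3144
  O-H: 6 × 468 = 2808
  Σ(formed) = 5952 kJ
ΔH = Σ(broken) − Σ(formed) = 4601 − 5952 = −1351 kJ

ΔH ≈ −1351 kJ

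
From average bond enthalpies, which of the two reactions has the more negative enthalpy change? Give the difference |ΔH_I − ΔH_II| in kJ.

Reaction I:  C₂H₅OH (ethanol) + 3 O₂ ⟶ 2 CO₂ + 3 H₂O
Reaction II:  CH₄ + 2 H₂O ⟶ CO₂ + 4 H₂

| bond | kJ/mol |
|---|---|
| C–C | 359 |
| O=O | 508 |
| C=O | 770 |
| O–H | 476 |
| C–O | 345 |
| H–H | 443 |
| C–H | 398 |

Reaction I:
  Bonds broken (reactants):
    C–C: 1 × 359 = 359
    C–H: 5 × 398 = 1990
    C–O: 1 × 345 = 345
    O–H: 1 × 476 = 476
    O=O: 3 × 508 = 1524
    Σ(broken) = 4694 kJ
  Bonds formed (products):
    C=O: 4 × 770 = 3080
    O–H: 6 × 476 = 2856
    Σ(formed) = 5936 kJ
  ΔH_I = 4694 − 5936 = −1242 kJ
Reaction II:
  Bonds broken (reactants):
    C–H: 4 × 398 = 1592
    O–H: 4 × 476 = 1904
    Σ(broken) = 3496 kJ
  Bonds formed (products):
    C=O: 2 × 770 = 1540
    H–H: 4 × 443 = 1772
    Σ(formed) = 3312 kJ
  ΔH_II = 3496 − 3312 = +184 kJ
ΔH_I − ΔH_II = −1426 kJ, so reaction I has the more negative ΔH; |ΔH_I − ΔH_II| = 1426 kJ.

Reaction I, by 1426 kJ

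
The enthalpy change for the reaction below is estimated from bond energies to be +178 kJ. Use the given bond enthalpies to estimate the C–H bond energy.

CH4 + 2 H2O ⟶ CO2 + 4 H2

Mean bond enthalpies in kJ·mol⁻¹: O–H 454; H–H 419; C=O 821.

Let D be the C–H bond energy.
Σ(broken) = 4×D + 4×454 = 1816 + 4D
Σ(formed) = 2×821 + 4×419 = 3318
ΔH = Σ(broken) − Σ(formed) = (1816 + 4D) − (3318) = −1502 + 4D
Setting this equal to +178 kJ gives 4D = 1680, so D = 420 kJ/mol.

D(C–H) ≈ 420 kJ/mol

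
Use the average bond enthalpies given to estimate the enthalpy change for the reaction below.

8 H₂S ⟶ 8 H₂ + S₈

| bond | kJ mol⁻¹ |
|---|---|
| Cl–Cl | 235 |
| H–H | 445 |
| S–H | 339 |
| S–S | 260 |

Bonds broken (reactants):
  S–H: 16 × 339 = 5424
  Σ(broken) = 5424 kJ
Bonds formed (products):
  H–H: 8 × 445 = 3560
  S–S: 8 × 260 = 2080
  Σ(formed) = 5640 kJ
ΔH = Σ(broken) − Σ(formed) = 5424 − 5640 = −216 kJ

ΔH ≈ −216 kJ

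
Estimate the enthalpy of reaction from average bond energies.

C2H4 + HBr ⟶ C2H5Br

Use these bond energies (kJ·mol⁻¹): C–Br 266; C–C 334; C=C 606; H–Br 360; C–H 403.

Bonds broken (reactants):
  C–H: 4 × 403 = 1612
  C=C: 1 × 606 = 606
  H–Br: 1 × 360 = 360
  Σ(broken) = 2578 kJ
Bonds formed (products):
  C–Br: 1 × 266 = 266
  C–C: 1 × 334 = 334
  C–H: 5 × 403 = 2015
  Σ(formed) = 2615 kJ
ΔH = Σ(broken) − Σ(formed) = 2578 − 2615 = −37 kJ

ΔH ≈ −37 kJ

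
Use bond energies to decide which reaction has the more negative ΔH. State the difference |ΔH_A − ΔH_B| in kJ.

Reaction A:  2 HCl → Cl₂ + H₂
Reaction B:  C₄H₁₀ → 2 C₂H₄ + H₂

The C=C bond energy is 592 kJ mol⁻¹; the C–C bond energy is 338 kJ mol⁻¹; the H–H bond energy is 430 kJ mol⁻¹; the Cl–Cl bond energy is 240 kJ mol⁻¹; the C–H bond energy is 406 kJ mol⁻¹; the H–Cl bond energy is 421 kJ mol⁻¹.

Reaction A, by 40 kJ

Reaction A:
  Bonds broken (reactants):
    H–Cl: 2 × 421 = 842
    Σ(broken) = 842 kJ
  Bonds formed (products):
    Cl–Cl: 1 × 240 = 240
    H–H: 1 × 430 = 430
    Σ(formed) = 670 kJ
  ΔH_A = 842 − 670 = +172 kJ
Reaction B:
  Bonds broken (reactants):
    C–C: 3 × 338 = 1014
    C–H: 10 × 406 = 4060
    Σ(broken) = 5074 kJ
  Bonds formed (products):
    C–H: 8 × 406 = 3248
    C=C: 2 × 592 = 1184
    H–H: 1 × 430 = 430
    Σ(formed) = 4862 kJ
  ΔH_B = 5074 − 4862 = +212 kJ
ΔH_A − ΔH_B = −40 kJ, so reaction A has the more negative ΔH; |ΔH_A − ΔH_B| = 40 kJ.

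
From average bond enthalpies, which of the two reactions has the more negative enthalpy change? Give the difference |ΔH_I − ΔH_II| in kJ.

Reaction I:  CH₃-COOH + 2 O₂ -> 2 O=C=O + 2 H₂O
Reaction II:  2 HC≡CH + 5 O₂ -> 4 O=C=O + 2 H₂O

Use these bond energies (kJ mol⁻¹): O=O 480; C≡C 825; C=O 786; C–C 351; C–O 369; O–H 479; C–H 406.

Reaction I:
  Bonds broken (reactants):
    C–C: 1 × 351 = 351
    C–H: 3 × 406 = 1218
    C–O: 1 × 369 = 369
    C=O: 1 × 786 = 786
    O–H: 1 × 479 = 479
    O=O: 2 × 480 = 960
    Σ(broken) = 4163 kJ
  Bonds formed (products):
    C=O: 4 × 786 = 3144
    O–H: 4 × 479 = 1916
    Σ(formed) = 5060 kJ
  ΔH_I = 4163 − 5060 = −897 kJ
Reaction II:
  Bonds broken (reactants):
    C≡C: 2 × 825 = 1650
    C–H: 4 × 406 = 1624
    O=O: 5 × 480 = 2400
    Σ(broken) = 5674 kJ
  Bonds formed (products):
    C=O: 8 × 786 = 6288
    O–H: 4 × 479 = 1916
    Σ(formed) = 8204 kJ
  ΔH_II = 5674 − 8204 = −2530 kJ
ΔH_I − ΔH_II = +1633 kJ, so reaction II has the more negative ΔH; |ΔH_I − ΔH_II| = 1633 kJ.

Reaction II, by 1633 kJ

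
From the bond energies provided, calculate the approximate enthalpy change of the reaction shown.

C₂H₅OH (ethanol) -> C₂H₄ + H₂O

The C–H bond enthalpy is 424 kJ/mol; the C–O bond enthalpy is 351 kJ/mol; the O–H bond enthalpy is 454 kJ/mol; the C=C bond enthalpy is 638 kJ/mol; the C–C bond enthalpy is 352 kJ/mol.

Bonds broken (reactants):
  C–C: 1 × 352 = 352
  C–H: 5 × 424 = 2120
  C–O: 1 × 351 = 351
  O–H: 1 × 454 = 454
  Σ(broken) = 3277 kJ
Bonds formed (products):
  C–H: 4 × 424 = 1696
  C=C: 1 × 638 = 638
  O–H: 2 × 454 = 908
  Σ(formed) = 3242 kJ
ΔH = Σ(broken) − Σ(formed) = 3277 − 3242 = +35 kJ

ΔH ≈ +35 kJ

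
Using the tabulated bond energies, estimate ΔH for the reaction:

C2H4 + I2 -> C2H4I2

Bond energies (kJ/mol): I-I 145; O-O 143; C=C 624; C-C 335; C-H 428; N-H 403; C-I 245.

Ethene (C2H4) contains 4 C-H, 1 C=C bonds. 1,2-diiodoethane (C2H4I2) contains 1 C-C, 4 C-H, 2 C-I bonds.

Bonds broken (reactants):
  C-H: 4 × 428 = 1712
  C=C: 1 × 624 = 624
  I-I: 1 × 145 = 145
  Σ(broken) = 2481 kJ
Bonds formed (products):
  C-C: 1 × 335 = 335
  C-H: 4 × 428 = 1712
  C-I: 2 × 245 = 490
  Σ(formed) = 2537 kJ
ΔH = Σ(broken) − Σ(formed) = 2481 − 2537 = −56 kJ

ΔH ≈ −56 kJ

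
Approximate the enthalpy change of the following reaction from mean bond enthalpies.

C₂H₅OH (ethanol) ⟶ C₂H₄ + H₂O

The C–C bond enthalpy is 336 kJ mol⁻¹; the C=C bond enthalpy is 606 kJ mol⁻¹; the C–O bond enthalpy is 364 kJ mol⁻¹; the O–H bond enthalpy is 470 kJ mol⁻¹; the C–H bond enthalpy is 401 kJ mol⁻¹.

ΔH ≈ +25 kJ

Bonds broken (reactants):
  C–C: 1 × 336 = 336
  C–H: 5 × 401 = 2005
  C–O: 1 × 364 = 364
  O–H: 1 × 470 = 470
  Σ(broken) = 3175 kJ
Bonds formed (products):
  C–H: 4 × 401 = 1604
  C=C: 1 × 606 = 606
  O–H: 2 × 470 = 940
  Σ(formed) = 3150 kJ
ΔH = Σ(broken) − Σ(formed) = 3175 − 3150 = +25 kJ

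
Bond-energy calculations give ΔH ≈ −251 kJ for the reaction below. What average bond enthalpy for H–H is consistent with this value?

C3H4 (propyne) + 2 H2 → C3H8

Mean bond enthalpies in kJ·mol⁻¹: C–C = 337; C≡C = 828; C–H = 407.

D(H–H) ≈ 443 kJ/mol

Let D be the H–H bond energy.
Σ(broken) = 1×828 + 1×337 + 4×407 + 2×D = 2793 + 2D
Σ(formed) = 2×337 + 8×407 = 3930
ΔH = Σ(broken) − Σ(formed) = (2793 + 2D) − (3930) = −1137 + 2D
Setting this equal to −251 kJ gives 2D = 886, so D = 443 kJ/mol.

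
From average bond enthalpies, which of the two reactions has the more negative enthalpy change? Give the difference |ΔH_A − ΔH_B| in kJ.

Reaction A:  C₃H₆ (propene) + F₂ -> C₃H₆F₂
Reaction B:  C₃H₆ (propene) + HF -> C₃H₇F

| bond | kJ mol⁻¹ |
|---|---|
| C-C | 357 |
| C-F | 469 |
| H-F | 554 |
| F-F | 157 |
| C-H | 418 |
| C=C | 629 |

Reaction A:
  Bonds broken (reactants):
    C-C: 1 × 357 = 357
    C-H: 6 × 418 = 2508
    C=C: 1 × 629 = 629
    F-F: 1 × 157 = 157
    Σ(broken) = 3651 kJ
  Bonds formed (products):
    C-C: 2 × 357 = 714
    C-F: 2 × 469 = 938
    C-H: 6 × 418 = 2508
    Σ(formed) = 4160 kJ
  ΔH_A = 3651 − 4160 = −509 kJ
Reaction B:
  Bonds broken (reactants):
    C-C: 1 × 357 = 357
    C-H: 6 × 418 = 2508
    C=C: 1 × 629 = 629
    H-F: 1 × 554 = 554
    Σ(broken) = 4048 kJ
  Bonds formed (products):
    C-C: 2 × 357 = 714
    C-F: 1 × 469 = 469
    C-H: 7 × 418 = 2926
    Σ(formed) = 4109 kJ
  ΔH_B = 4048 − 4109 = −61 kJ
ΔH_A − ΔH_B = −448 kJ, so reaction A has the more negative ΔH; |ΔH_A − ΔH_B| = 448 kJ.

Reaction A, by 448 kJ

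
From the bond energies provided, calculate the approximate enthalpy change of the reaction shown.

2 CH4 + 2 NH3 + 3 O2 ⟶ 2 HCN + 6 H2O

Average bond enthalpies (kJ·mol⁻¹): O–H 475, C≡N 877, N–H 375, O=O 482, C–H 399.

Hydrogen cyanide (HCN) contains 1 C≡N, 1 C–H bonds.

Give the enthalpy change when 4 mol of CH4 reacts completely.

Bonds broken (reactants):
  C–H: 8 × 399 = 3192
  N–H: 6 × 375 = 2250
  O=O: 3 × 482 = 1446
  Σ(broken) = 6888 kJ
Bonds formed (products):
  C≡N: 2 × 877 = 1754
  C–H: 2 × 399 = 798
  O–H: 12 × 475 = 5700
  Σ(formed) = 8252 kJ
ΔH = Σ(broken) − Σ(formed) = 6888 − 8252 = −1364 kJ
For 2× the reaction as written: 2 × (−1364) = −2728 kJ

ΔH = −2728 kJ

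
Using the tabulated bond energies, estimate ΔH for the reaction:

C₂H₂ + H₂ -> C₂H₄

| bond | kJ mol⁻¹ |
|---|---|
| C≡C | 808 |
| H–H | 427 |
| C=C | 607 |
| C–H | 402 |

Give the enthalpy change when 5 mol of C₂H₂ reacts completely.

Bonds broken (reactants):
  C≡C: 1 × 808 = 808
  C–H: 2 × 402 = 804
  H–H: 1 × 427 = 427
  Σ(broken) = 2039 kJ
Bonds formed (products):
  C–H: 4 × 402 = 1608
  C=C: 1 × 607 = 607
  Σ(formed) = 2215 kJ
ΔH = Σ(broken) − Σ(formed) = 2039 − 2215 = −176 kJ
For 5× the reaction as written: 5 × (−176) = −880 kJ

ΔH = −880 kJ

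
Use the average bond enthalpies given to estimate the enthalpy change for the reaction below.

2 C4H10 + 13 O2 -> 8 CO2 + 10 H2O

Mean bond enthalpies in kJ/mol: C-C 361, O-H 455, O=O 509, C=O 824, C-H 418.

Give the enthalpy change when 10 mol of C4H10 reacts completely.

Bonds broken (reactants):
  C-C: 6 × 361 = 2166
  C-H: 20 × 418 = 8360
  O=O: 13 × 509 = 6617
  Σ(broken) = 17143 kJ
Bonds formed (products):
  C=O: 16 × 824 = 13184
  O-H: 20 × 455 = 9100
  Σ(formed) = 22284 kJ
ΔH = Σ(broken) − Σ(formed) = 17143 − 22284 = −5141 kJ
For 5× the reaction as written: 5 × (−5141) = −25705 kJ

ΔH = −25705 kJ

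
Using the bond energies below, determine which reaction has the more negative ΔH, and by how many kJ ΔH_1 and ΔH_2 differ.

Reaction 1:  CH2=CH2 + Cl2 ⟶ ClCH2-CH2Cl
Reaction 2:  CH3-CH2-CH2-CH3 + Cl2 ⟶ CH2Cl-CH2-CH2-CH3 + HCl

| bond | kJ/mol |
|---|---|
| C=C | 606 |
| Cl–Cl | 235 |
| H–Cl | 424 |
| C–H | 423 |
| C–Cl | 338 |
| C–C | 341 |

Reaction 1, by 72 kJ

Reaction 1:
  Bonds broken (reactants):
    C–H: 4 × 423 = 1692
    C=C: 1 × 606 = 606
    Cl–Cl: 1 × 235 = 235
    Σ(broken) = 2533 kJ
  Bonds formed (products):
    C–C: 1 × 341 = 341
    C–Cl: 2 × 338 = 676
    C–H: 4 × 423 = 1692
    Σ(formed) = 2709 kJ
  ΔH_1 = 2533 − 2709 = −176 kJ
Reaction 2:
  Bonds broken (reactants):
    C–C: 3 × 341 = 1023
    C–H: 10 × 423 = 4230
    Cl–Cl: 1 × 235 = 235
    Σ(broken) = 5488 kJ
  Bonds formed (products):
    C–C: 3 × 341 = 1023
    C–Cl: 1 × 338 = 338
    C–H: 9 × 423 = 3807
    H–Cl: 1 × 424 = 424
    Σ(formed) = 5592 kJ
  ΔH_2 = 5488 − 5592 = −104 kJ
ΔH_1 − ΔH_2 = −72 kJ, so reaction 1 has the more negative ΔH; |ΔH_1 − ΔH_2| = 72 kJ.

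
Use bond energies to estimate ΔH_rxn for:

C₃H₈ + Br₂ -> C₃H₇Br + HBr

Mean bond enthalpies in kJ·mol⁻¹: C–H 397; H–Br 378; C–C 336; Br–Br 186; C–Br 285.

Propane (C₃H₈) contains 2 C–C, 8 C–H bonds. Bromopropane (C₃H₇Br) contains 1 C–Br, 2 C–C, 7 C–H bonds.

ΔH ≈ −80 kJ

Bonds broken (reactants):
  Br–Br: 1 × 186 = 186
  C–C: 2 × 336 = 672
  C–H: 8 × 397 = 3176
  Σ(broken) = 4034 kJ
Bonds formed (products):
  C–Br: 1 × 285 = 285
  C–C: 2 × 336 = 672
  C–H: 7 × 397 = 2779
  H–Br: 1 × 378 = 378
  Σ(formed) = 4114 kJ
ΔH = Σ(broken) − Σ(formed) = 4034 − 4114 = −80 kJ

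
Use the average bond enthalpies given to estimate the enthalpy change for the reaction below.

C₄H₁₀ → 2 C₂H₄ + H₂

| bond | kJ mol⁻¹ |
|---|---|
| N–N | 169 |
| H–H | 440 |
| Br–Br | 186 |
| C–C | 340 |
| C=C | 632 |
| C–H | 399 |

ΔH ≈ +114 kJ

Bonds broken (reactants):
  C–C: 3 × 340 = 1020
  C–H: 10 × 399 = 3990
  Σ(broken) = 5010 kJ
Bonds formed (products):
  C–H: 8 × 399 = 3192
  C=C: 2 × 632 = 1264
  H–H: 1 × 440 = 440
  Σ(formed) = 4896 kJ
ΔH = Σ(broken) − Σ(formed) = 5010 − 4896 = +114 kJ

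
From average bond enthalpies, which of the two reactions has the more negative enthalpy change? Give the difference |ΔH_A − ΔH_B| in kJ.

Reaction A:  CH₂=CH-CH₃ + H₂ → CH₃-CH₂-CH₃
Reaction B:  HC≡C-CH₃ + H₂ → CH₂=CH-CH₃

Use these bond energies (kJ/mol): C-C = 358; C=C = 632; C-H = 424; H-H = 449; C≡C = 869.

Reaction A:
  Bonds broken (reactants):
    C-C: 1 × 358 = 358
    C-H: 6 × 424 = 2544
    C=C: 1 × 632 = 632
    H-H: 1 × 449 = 449
    Σ(broken) = 3983 kJ
  Bonds formed (products):
    C-C: 2 × 358 = 716
    C-H: 8 × 424 = 3392
    Σ(formed) = 4108 kJ
  ΔH_A = 3983 − 4108 = −125 kJ
Reaction B:
  Bonds broken (reactants):
    C≡C: 1 × 869 = 869
    C-C: 1 × 358 = 358
    C-H: 4 × 424 = 1696
    H-H: 1 × 449 = 449
    Σ(broken) = 3372 kJ
  Bonds formed (products):
    C-C: 1 × 358 = 358
    C-H: 6 × 424 = 2544
    C=C: 1 × 632 = 632
    Σ(formed) = 3534 kJ
  ΔH_B = 3372 − 3534 = −162 kJ
ΔH_A − ΔH_B = +37 kJ, so reaction B has the more negative ΔH; |ΔH_A − ΔH_B| = 37 kJ.

Reaction B, by 37 kJ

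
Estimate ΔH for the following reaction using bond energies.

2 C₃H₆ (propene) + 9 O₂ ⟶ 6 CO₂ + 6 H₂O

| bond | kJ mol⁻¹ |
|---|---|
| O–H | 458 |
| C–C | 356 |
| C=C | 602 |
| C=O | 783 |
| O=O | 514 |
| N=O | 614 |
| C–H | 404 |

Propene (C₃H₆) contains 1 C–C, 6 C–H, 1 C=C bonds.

Bonds broken (reactants):
  C–C: 2 × 356 = 712
  C–H: 12 × 404 = 4848
  C=C: 2 × 602 = 1204
  O=O: 9 × 514 = 4626
  Σ(broken) = 11390 kJ
Bonds formed (products):
  C=O: 12 × 783 = 9396
  O–H: 12 × 458 = 5496
  Σ(formed) = 14892 kJ
ΔH = Σ(broken) − Σ(formed) = 11390 − 14892 = −3502 kJ

ΔH ≈ −3502 kJ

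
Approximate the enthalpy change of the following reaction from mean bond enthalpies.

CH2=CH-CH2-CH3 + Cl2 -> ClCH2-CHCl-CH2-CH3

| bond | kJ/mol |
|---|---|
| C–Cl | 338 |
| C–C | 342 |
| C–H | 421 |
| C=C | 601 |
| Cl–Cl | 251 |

Bonds broken (reactants):
  C–C: 2 × 342 = 684
  C–H: 8 × 421 = 3368
  C=C: 1 × 601 = 601
  Cl–Cl: 1 × 251 = 251
  Σ(broken) = 4904 kJ
Bonds formed (products):
  C–C: 3 × 342 = 1026
  C–Cl: 2 × 338 = 676
  C–H: 8 × 421 = 3368
  Σ(formed) = 5070 kJ
ΔH = Σ(broken) − Σ(formed) = 4904 − 5070 = −166 kJ

ΔH ≈ −166 kJ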